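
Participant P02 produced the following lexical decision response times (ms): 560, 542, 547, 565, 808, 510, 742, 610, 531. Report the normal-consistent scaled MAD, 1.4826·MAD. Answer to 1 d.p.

43.0 ms

Sorted: 510, 531, 542, 547, 560, 565, 610, 742, 808 → median = 560
|x − 560| sorted: 0, 5, 13, 18, 29, 50, 50, 182, 248 → MAD = 29
Robust SD ≈ 1.4826 × 29 = 42.995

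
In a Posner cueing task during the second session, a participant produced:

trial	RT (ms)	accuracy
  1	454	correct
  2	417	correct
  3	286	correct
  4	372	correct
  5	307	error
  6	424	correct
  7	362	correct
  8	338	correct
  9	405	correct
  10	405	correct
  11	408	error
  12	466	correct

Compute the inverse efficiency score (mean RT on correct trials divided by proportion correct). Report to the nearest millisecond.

471 ms

Correct trials (n=10): 454, 417, 286, 372, 424, 362, 338, 405, 405, 466
Mean correct RT = 3929/10 = 392.9000 ms
Proportion correct = 10/12
IES = 392.9000 / (10/12) = 471.480 ms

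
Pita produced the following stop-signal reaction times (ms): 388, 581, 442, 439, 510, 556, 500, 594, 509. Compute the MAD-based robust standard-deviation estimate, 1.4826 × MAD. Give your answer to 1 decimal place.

99.3 ms

Sorted: 388, 439, 442, 500, 509, 510, 556, 581, 594 → median = 509
|x − 509| sorted: 0, 1, 9, 47, 67, 70, 72, 85, 121 → MAD = 67
Robust SD ≈ 1.4826 × 67 = 99.334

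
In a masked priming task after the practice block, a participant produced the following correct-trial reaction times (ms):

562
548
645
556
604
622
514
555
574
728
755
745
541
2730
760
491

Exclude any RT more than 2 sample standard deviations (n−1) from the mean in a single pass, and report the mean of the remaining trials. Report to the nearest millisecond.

613 ms

n = 16, ΣRT = 11930, M = 745.625
Σ(x−M)² = 4318695.75; s = √(4318695.75/15) = 536.575
Cutoffs: 745.625 ± 2·536.575 → [-327.5, 1818.8]
Outside: 2730 → excluded.
Retained (n=15): Σ = 9200, mean = 9200/15 = 613.333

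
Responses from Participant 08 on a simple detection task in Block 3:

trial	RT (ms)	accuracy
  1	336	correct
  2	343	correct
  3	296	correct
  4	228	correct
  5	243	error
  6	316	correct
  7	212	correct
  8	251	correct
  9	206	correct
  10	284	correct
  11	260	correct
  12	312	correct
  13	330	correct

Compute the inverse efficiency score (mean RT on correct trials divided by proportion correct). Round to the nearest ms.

305 ms

Correct trials (n=12): 336, 343, 296, 228, 316, 212, 251, 206, 284, 260, 312, 330
Mean correct RT = 3374/12 = 281.1667 ms
Proportion correct = 12/13
IES = 281.1667 / (12/13) = 304.597 ms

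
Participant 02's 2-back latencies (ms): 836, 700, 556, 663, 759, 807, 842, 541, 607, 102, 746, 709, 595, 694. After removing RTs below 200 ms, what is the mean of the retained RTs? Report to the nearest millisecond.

697 ms

Excluded: 102
Retained (n=13): Σ = 9055
Mean = 9055/13 = 696.5385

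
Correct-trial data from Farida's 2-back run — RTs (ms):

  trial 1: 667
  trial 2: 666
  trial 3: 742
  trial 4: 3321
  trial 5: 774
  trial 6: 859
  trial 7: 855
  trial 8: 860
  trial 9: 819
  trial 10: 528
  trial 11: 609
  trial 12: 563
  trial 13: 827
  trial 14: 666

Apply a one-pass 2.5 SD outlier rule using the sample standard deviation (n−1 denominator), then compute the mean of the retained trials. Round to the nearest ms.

n = 14, ΣRT = 12756, M = 911.143
Σ(x−M)² = 6417973.71; s = √(6417973.71/13) = 702.631
Cutoffs: 911.143 ± 2.5·702.631 → [-845.4, 2667.7]
Outside: 3321 → excluded.
Retained (n=13): Σ = 9435, mean = 9435/13 = 725.769

726 ms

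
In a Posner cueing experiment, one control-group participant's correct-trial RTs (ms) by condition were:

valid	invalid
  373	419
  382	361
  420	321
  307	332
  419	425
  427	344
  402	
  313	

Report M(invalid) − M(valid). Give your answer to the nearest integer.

M(valid) = 3043/8 = 380.375
M(invalid) = 2202/6 = 367.000
Difference = 367.000 − 380.375 = -13.375 ms

-13 ms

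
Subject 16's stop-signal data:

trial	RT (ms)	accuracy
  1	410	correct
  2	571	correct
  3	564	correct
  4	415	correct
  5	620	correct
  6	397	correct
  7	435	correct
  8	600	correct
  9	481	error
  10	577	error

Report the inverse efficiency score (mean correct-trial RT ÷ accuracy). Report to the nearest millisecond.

Correct trials (n=8): 410, 571, 564, 415, 620, 397, 435, 600
Mean correct RT = 4012/8 = 501.5000 ms
Proportion correct = 8/10
IES = 501.5000 / (8/10) = 626.875 ms

627 ms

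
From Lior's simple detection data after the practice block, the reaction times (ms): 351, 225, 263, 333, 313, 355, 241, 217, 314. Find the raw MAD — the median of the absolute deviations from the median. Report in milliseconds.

42 ms

Sorted: 217, 225, 241, 263, 313, 314, 333, 351, 355 → median = 313
|x − 313|: 38, 88, 50, 20, 0, 42, 72, 96, 1
Sorted deviations: 0, 1, 20, 38, 42, 50, 72, 88, 96 → MAD = 42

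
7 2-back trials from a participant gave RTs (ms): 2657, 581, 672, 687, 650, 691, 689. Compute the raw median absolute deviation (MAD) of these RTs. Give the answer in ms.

Sorted: 581, 650, 672, 687, 689, 691, 2657 → median = 687
|x − 687|: 1970, 106, 15, 0, 37, 4, 2
Sorted deviations: 0, 2, 4, 15, 37, 106, 1970 → MAD = 15

15 ms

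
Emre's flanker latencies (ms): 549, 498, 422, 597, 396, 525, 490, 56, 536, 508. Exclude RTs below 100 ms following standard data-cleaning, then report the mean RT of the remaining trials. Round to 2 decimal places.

502.33 ms

Excluded: 56
Retained (n=9): Σ = 4521
Mean = 4521/9 = 502.3333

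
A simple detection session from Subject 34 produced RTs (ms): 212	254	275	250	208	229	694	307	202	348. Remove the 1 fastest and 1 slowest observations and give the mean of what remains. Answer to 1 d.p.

260.4 ms

Sorted: 202, 208, 212, 229, 250, 254, 275, 307, 348, 694
Drop lowest 1 (202) and highest 1 (694)
Remaining (n=8): Σ = 2083, mean = 2083/8 = 260.375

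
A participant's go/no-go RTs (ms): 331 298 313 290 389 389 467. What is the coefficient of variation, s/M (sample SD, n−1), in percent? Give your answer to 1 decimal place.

18.1%

n = 7, Σ = 2477, M = 353.8571
Σ(x−M)² = 24660.857; s = √(24660.857/6) = 64.1104
CV = 64.1104 / 353.8571 = 0.18118 = 18.118%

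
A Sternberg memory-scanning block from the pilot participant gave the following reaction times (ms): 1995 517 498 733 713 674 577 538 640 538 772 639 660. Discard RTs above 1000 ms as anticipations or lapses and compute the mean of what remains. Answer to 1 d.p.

624.9 ms

Excluded: 1995
Retained (n=12): Σ = 7499
Mean = 7499/12 = 624.9167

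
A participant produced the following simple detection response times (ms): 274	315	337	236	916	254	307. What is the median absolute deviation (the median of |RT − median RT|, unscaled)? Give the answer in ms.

Sorted: 236, 254, 274, 307, 315, 337, 916 → median = 307
|x − 307|: 33, 8, 30, 71, 609, 53, 0
Sorted deviations: 0, 8, 30, 33, 53, 71, 609 → MAD = 33

33 ms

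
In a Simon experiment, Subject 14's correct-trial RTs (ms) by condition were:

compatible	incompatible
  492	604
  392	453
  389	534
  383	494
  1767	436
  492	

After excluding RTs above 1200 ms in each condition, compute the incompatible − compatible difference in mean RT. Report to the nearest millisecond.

compatible: exclude 1767
M(compatible) = 2148/5 = 429.600
M(incompatible) = 2521/5 = 504.200
Difference = 504.200 − 429.600 = 74.600 ms

75 ms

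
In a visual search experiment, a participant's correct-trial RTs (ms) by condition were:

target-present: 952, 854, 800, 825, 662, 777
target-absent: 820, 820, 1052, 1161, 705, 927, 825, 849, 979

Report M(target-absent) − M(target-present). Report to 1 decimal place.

92.6 ms

M(target-present) = 4870/6 = 811.667
M(target-absent) = 8138/9 = 904.222
Difference = 904.222 − 811.667 = 92.556 ms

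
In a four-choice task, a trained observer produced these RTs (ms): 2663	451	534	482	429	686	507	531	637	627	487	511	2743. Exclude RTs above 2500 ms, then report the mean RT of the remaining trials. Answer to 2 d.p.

Excluded: 2663, 2743
Retained (n=11): Σ = 5882
Mean = 5882/11 = 534.7273

534.73 ms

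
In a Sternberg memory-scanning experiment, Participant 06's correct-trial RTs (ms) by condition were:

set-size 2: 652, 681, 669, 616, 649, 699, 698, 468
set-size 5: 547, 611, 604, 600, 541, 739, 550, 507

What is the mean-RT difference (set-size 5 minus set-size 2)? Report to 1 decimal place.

-54.1 ms

M(set-size 2) = 5132/8 = 641.500
M(set-size 5) = 4699/8 = 587.375
Difference = 587.375 − 641.500 = -54.125 ms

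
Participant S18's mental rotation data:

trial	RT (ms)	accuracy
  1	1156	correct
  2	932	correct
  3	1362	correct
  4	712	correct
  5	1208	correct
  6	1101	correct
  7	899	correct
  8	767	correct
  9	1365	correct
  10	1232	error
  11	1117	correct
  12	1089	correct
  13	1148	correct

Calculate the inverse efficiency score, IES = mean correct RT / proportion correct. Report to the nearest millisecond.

1161 ms

Correct trials (n=12): 1156, 932, 1362, 712, 1208, 1101, 899, 767, 1365, 1117, 1089, 1148
Mean correct RT = 12856/12 = 1071.3333 ms
Proportion correct = 12/13
IES = 1071.3333 / (12/13) = 1160.611 ms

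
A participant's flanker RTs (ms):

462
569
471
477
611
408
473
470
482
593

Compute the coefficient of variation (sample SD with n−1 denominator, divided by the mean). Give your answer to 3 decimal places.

0.131

n = 10, Σ = 5016, M = 501.6000
Σ(x−M)² = 38936.400; s = √(38936.400/9) = 65.7744
CV = 65.7744 / 501.6000 = 0.13113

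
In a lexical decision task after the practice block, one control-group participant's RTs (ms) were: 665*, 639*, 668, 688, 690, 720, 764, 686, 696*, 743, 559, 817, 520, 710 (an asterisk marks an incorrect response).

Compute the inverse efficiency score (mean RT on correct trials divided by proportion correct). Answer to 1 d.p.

Correct trials (n=11): 668, 688, 690, 720, 764, 686, 743, 559, 817, 520, 710
Mean correct RT = 7565/11 = 687.7273 ms
Proportion correct = 11/14
IES = 687.7273 / (11/14) = 875.289 ms

875.3 ms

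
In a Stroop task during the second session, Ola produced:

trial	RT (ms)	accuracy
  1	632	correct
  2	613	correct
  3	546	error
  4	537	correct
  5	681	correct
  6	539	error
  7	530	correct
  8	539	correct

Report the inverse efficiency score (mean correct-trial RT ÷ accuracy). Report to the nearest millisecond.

Correct trials (n=6): 632, 613, 537, 681, 530, 539
Mean correct RT = 3532/6 = 588.6667 ms
Proportion correct = 6/8
IES = 588.6667 / (6/8) = 784.889 ms

785 ms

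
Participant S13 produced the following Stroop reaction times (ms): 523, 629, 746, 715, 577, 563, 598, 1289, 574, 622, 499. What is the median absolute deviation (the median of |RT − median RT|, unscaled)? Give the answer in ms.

35 ms

Sorted: 499, 523, 563, 574, 577, 598, 622, 629, 715, 746, 1289 → median = 598
|x − 598|: 75, 31, 148, 117, 21, 35, 0, 691, 24, 24, 99
Sorted deviations: 0, 21, 24, 24, 31, 35, 75, 99, 117, 148, 691 → MAD = 35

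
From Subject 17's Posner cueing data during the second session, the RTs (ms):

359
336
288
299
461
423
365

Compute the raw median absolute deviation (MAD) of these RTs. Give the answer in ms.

60 ms

Sorted: 288, 299, 336, 359, 365, 423, 461 → median = 359
|x − 359|: 0, 23, 71, 60, 102, 64, 6
Sorted deviations: 0, 6, 23, 60, 64, 71, 102 → MAD = 60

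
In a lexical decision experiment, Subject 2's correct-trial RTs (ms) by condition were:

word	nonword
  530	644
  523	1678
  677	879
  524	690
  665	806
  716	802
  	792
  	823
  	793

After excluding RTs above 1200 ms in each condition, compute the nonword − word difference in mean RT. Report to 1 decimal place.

nonword: exclude 1678
M(word) = 3635/6 = 605.833
M(nonword) = 6229/8 = 778.625
Difference = 778.625 − 605.833 = 172.792 ms

172.8 ms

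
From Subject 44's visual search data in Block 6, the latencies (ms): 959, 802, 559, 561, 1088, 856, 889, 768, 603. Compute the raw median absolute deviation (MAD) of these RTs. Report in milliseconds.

Sorted: 559, 561, 603, 768, 802, 856, 889, 959, 1088 → median = 802
|x − 802|: 157, 0, 243, 241, 286, 54, 87, 34, 199
Sorted deviations: 0, 34, 54, 87, 157, 199, 241, 243, 286 → MAD = 157

157 ms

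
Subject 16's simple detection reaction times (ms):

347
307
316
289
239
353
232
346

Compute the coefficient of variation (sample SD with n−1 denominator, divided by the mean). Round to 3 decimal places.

0.156

n = 8, Σ = 2429, M = 303.6250
Σ(x−M)² = 15799.875; s = √(15799.875/7) = 47.5092
CV = 47.5092 / 303.6250 = 0.15647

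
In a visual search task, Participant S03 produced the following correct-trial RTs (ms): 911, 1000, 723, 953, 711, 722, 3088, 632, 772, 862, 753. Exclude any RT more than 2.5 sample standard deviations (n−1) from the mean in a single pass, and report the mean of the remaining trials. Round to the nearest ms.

n = 11, ΣRT = 11127, M = 1011.545
Σ(x−M)² = 4873402.73; s = √(4873402.73/10) = 698.098
Cutoffs: 1011.545 ± 2.5·698.098 → [-733.7, 2756.8]
Outside: 3088 → excluded.
Retained (n=10): Σ = 8039, mean = 8039/10 = 803.900

804 ms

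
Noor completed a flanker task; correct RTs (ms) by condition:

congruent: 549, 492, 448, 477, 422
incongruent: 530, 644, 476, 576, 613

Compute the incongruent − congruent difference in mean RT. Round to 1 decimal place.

M(congruent) = 2388/5 = 477.600
M(incongruent) = 2839/5 = 567.800
Difference = 567.800 − 477.600 = 90.200 ms

90.2 ms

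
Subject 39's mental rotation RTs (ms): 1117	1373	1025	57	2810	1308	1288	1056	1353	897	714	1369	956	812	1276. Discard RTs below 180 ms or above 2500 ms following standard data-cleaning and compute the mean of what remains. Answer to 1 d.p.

1118.8 ms

Excluded: 57, 2810
Retained (n=13): Σ = 14544
Mean = 14544/13 = 1118.7692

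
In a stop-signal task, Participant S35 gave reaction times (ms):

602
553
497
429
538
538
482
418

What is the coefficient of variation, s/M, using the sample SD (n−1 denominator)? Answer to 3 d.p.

n = 8, Σ = 4057, M = 507.1250
Σ(x−M)² = 27792.875; s = √(27792.875/7) = 63.0112
CV = 63.0112 / 507.1250 = 0.12425

0.124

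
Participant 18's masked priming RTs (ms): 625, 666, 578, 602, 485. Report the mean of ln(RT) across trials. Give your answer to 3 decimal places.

ln(RT): 6.4378, 6.5013, 6.3596, 6.4003, 6.1841
Σ ln(RT) = 31.8830
Mean = 31.8830/5 = 6.37660

6.377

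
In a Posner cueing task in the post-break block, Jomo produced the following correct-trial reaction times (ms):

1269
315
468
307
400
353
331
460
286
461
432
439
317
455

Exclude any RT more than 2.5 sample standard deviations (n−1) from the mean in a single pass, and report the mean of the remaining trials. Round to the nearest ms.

386 ms

n = 14, ΣRT = 6293, M = 449.500
Σ(x−M)² = 781101.50; s = √(781101.50/13) = 245.122
Cutoffs: 449.500 ± 2.5·245.122 → [-163.3, 1062.3]
Outside: 1269 → excluded.
Retained (n=13): Σ = 5024, mean = 5024/13 = 386.462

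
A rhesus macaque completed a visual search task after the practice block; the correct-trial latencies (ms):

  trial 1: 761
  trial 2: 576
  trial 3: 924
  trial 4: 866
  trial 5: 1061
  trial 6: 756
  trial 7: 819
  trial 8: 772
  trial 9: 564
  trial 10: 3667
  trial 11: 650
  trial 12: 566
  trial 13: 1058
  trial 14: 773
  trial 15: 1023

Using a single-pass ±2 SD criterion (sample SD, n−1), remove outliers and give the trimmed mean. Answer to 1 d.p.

n = 15, ΣRT = 14836, M = 989.067
Σ(x−M)² = 8076100.93; s = √(8076100.93/14) = 759.516
Cutoffs: 989.067 ± 2·759.516 → [-530.0, 2508.1]
Outside: 3667 → excluded.
Retained (n=14): Σ = 11169, mean = 11169/14 = 797.786

797.8 ms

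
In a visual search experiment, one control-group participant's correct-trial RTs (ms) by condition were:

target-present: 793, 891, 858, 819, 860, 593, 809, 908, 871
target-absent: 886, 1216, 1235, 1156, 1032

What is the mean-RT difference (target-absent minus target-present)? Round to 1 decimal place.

282.6 ms

M(target-present) = 7402/9 = 822.444
M(target-absent) = 5525/5 = 1105.000
Difference = 1105.000 − 822.444 = 282.556 ms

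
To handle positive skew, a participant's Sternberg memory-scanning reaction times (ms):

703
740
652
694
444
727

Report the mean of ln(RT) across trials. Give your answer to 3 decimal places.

ln(RT): 6.5554, 6.6067, 6.4800, 6.5425, 6.0958, 6.5889
Σ ln(RT) = 38.8693
Mean = 38.8693/6 = 6.47821

6.478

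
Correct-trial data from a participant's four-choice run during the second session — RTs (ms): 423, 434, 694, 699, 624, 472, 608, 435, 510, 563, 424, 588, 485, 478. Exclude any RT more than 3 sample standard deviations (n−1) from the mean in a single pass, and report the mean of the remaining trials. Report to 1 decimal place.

n = 14, ΣRT = 7437, M = 531.214
Σ(x−M)² = 124228.36; s = √(124228.36/13) = 97.755
Cutoffs: 531.214 ± 3·97.755 → [237.9, 824.5]
No RTs fall outside the cutoffs; all 14 retained. Mean = 7437/14 = 531.214

531.2 ms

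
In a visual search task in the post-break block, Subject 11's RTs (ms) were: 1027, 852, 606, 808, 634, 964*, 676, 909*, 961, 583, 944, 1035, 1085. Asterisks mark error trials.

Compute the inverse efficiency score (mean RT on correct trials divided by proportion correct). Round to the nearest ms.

990 ms

Correct trials (n=11): 1027, 852, 606, 808, 634, 676, 961, 583, 944, 1035, 1085
Mean correct RT = 9211/11 = 837.3636 ms
Proportion correct = 11/13
IES = 837.3636 / (11/13) = 989.612 ms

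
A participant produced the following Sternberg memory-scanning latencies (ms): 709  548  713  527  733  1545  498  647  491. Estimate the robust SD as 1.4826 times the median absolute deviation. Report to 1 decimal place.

Sorted: 491, 498, 527, 548, 647, 709, 713, 733, 1545 → median = 647
|x − 647| sorted: 0, 62, 66, 86, 99, 120, 149, 156, 898 → MAD = 99
Robust SD ≈ 1.4826 × 99 = 146.777

146.8 ms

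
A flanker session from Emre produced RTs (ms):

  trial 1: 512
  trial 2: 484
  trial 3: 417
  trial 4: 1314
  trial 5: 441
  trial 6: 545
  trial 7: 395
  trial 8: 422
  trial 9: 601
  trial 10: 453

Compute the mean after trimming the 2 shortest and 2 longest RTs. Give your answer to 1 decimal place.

476.2 ms

Sorted: 395, 417, 422, 441, 453, 484, 512, 545, 601, 1314
Drop lowest 2 (395, 417) and highest 2 (601, 1314)
Remaining (n=6): Σ = 2857, mean = 2857/6 = 476.167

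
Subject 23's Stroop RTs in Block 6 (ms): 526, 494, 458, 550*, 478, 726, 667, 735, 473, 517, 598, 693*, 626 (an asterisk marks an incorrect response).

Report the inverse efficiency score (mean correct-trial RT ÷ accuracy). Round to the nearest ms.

Correct trials (n=11): 526, 494, 458, 478, 726, 667, 735, 473, 517, 598, 626
Mean correct RT = 6298/11 = 572.5455 ms
Proportion correct = 11/13
IES = 572.5455 / (11/13) = 676.645 ms

677 ms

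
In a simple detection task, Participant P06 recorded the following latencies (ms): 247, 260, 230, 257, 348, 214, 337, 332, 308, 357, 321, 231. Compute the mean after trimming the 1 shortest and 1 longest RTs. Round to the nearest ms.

Sorted: 214, 230, 231, 247, 257, 260, 308, 321, 332, 337, 348, 357
Drop lowest 1 (214) and highest 1 (357)
Remaining (n=10): Σ = 2871, mean = 2871/10 = 287.100

287 ms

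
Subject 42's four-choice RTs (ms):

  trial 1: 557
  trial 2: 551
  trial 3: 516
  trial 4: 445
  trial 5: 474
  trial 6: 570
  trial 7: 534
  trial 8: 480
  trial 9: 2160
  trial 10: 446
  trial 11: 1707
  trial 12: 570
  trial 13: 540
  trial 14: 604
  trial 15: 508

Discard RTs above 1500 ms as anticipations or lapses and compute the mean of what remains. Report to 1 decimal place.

522.7 ms

Excluded: 1707, 2160
Retained (n=13): Σ = 6795
Mean = 6795/13 = 522.6923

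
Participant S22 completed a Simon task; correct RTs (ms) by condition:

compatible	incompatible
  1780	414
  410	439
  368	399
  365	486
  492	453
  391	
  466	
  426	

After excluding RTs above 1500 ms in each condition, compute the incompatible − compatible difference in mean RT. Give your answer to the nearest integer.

21 ms

compatible: exclude 1780
M(compatible) = 2918/7 = 416.857
M(incompatible) = 2191/5 = 438.200
Difference = 438.200 − 416.857 = 21.343 ms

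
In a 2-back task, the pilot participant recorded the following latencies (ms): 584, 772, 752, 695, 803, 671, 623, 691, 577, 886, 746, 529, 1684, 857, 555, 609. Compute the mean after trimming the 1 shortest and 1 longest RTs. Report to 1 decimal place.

701.5 ms

Sorted: 529, 555, 577, 584, 609, 623, 671, 691, 695, 746, 752, 772, 803, 857, 886, 1684
Drop lowest 1 (529) and highest 1 (1684)
Remaining (n=14): Σ = 9821, mean = 9821/14 = 701.500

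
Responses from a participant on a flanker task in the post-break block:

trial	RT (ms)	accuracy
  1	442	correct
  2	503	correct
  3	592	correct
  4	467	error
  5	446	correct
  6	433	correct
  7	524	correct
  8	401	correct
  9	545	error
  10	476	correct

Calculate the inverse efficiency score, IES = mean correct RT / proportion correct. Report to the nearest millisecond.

Correct trials (n=8): 442, 503, 592, 446, 433, 524, 401, 476
Mean correct RT = 3817/8 = 477.1250 ms
Proportion correct = 8/10
IES = 477.1250 / (8/10) = 596.406 ms

596 ms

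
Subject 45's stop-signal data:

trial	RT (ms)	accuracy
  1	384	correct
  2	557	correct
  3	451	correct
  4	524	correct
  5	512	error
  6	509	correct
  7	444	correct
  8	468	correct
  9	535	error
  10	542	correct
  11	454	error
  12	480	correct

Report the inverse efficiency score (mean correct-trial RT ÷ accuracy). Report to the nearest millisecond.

Correct trials (n=9): 384, 557, 451, 524, 509, 444, 468, 542, 480
Mean correct RT = 4359/9 = 484.3333 ms
Proportion correct = 9/12
IES = 484.3333 / (9/12) = 645.778 ms

646 ms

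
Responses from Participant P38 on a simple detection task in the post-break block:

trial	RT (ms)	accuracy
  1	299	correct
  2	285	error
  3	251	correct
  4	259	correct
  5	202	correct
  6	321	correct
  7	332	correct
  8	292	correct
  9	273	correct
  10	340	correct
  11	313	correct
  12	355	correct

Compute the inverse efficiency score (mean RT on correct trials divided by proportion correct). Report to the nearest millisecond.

321 ms

Correct trials (n=11): 299, 251, 259, 202, 321, 332, 292, 273, 340, 313, 355
Mean correct RT = 3237/11 = 294.2727 ms
Proportion correct = 11/12
IES = 294.2727 / (11/12) = 321.025 ms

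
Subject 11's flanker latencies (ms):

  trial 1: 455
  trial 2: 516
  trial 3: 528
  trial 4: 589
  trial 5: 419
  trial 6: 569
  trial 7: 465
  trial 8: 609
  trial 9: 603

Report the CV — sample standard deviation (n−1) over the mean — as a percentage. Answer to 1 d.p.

n = 9, Σ = 4753, M = 528.1111
Σ(x−M)² = 38910.889; s = √(38910.889/8) = 69.7414
CV = 69.7414 / 528.1111 = 0.13206 = 13.206%

13.2%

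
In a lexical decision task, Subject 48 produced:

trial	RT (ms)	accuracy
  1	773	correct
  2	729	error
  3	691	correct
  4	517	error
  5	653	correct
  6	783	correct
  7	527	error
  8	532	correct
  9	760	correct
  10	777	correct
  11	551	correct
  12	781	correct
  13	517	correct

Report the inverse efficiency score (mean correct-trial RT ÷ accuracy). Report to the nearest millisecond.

Correct trials (n=10): 773, 691, 653, 783, 532, 760, 777, 551, 781, 517
Mean correct RT = 6818/10 = 681.8000 ms
Proportion correct = 10/13
IES = 681.8000 / (10/13) = 886.340 ms

886 ms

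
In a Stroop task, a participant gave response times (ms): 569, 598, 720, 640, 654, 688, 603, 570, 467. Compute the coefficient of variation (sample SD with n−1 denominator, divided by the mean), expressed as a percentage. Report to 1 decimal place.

12.2%

n = 9, Σ = 5509, M = 612.1111
Σ(x−M)² = 44902.889; s = √(44902.889/8) = 74.9190
CV = 74.9190 / 612.1111 = 0.12239 = 12.239%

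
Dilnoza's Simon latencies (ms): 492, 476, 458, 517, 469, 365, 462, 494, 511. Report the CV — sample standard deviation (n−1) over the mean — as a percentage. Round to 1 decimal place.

9.5%

n = 9, Σ = 4244, M = 471.5556
Σ(x−M)² = 16198.222; s = √(16198.222/8) = 44.9975
CV = 44.9975 / 471.5556 = 0.09542 = 9.542%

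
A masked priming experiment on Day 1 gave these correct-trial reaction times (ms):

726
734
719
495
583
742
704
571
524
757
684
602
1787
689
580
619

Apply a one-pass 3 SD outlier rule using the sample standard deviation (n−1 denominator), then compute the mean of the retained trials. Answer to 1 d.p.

648.6 ms

n = 16, ΣRT = 11516, M = 719.750
Σ(x−M)² = 1316823.00; s = √(1316823.00/15) = 296.291
Cutoffs: 719.750 ± 3·296.291 → [-169.1, 1608.6]
Outside: 1787 → excluded.
Retained (n=15): Σ = 9729, mean = 9729/15 = 648.600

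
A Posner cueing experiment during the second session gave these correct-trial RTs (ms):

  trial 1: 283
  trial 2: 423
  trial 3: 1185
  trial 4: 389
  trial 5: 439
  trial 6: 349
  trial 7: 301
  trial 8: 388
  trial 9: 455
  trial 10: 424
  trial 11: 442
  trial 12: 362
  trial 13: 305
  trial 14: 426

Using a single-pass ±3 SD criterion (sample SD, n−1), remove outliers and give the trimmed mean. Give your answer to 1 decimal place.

n = 14, ΣRT = 6171, M = 440.786
Σ(x−M)² = 637852.36; s = √(637852.36/13) = 221.507
Cutoffs: 440.786 ± 3·221.507 → [-223.7, 1105.3]
Outside: 1185 → excluded.
Retained (n=13): Σ = 4986, mean = 4986/13 = 383.538

383.5 ms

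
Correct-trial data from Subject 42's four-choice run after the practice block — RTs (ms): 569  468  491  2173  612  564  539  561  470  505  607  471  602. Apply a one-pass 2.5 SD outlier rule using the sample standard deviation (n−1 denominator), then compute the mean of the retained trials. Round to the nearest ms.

538 ms

n = 13, ΣRT = 8632, M = 664.000
Σ(x−M)² = 2500648.00; s = √(2500648.00/12) = 456.495
Cutoffs: 664.000 ± 2.5·456.495 → [-477.2, 1805.2]
Outside: 2173 → excluded.
Retained (n=12): Σ = 6459, mean = 6459/12 = 538.250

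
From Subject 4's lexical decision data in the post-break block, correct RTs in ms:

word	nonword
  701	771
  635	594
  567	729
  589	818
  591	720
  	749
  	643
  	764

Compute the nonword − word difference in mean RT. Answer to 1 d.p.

M(word) = 3083/5 = 616.600
M(nonword) = 5788/8 = 723.500
Difference = 723.500 − 616.600 = 106.900 ms

106.9 ms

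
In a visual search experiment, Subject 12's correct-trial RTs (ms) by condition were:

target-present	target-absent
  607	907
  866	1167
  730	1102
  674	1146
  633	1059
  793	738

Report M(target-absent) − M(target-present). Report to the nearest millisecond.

303 ms

M(target-present) = 4303/6 = 717.167
M(target-absent) = 6119/6 = 1019.833
Difference = 1019.833 − 717.167 = 302.667 ms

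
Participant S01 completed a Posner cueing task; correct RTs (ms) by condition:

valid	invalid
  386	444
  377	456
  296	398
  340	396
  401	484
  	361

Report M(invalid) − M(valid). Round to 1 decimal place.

M(valid) = 1800/5 = 360.000
M(invalid) = 2539/6 = 423.167
Difference = 423.167 − 360.000 = 63.167 ms

63.2 ms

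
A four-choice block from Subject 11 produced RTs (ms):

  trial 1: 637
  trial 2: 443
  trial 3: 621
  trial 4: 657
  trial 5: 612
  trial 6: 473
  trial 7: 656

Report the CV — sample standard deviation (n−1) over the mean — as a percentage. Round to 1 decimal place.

n = 7, Σ = 4099, M = 585.5714
Σ(x−M)² = 47659.714; s = √(47659.714/6) = 89.1251
CV = 89.1251 / 585.5714 = 0.15220 = 15.220%

15.2%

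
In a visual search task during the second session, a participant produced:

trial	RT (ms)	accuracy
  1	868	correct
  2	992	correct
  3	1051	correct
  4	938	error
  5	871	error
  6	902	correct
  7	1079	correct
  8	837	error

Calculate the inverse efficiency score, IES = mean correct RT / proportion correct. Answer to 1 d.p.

Correct trials (n=5): 868, 992, 1051, 902, 1079
Mean correct RT = 4892/5 = 978.4000 ms
Proportion correct = 5/8
IES = 978.4000 / (5/8) = 1565.440 ms

1565.4 ms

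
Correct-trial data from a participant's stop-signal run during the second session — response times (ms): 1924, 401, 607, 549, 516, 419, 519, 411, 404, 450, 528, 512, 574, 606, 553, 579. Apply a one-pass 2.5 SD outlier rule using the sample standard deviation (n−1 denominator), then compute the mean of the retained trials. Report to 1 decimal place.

508.5 ms

n = 16, ΣRT = 9552, M = 597.000
Σ(x−M)² = 1954388.00; s = √(1954388.00/15) = 360.961
Cutoffs: 597.000 ± 2.5·360.961 → [-305.4, 1499.4]
Outside: 1924 → excluded.
Retained (n=15): Σ = 7628, mean = 7628/15 = 508.533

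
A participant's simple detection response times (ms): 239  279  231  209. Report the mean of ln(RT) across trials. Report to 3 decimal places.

5.473

ln(RT): 5.4765, 5.6312, 5.4424, 5.3423
Σ ln(RT) = 21.8924
Mean = 21.8924/4 = 5.47311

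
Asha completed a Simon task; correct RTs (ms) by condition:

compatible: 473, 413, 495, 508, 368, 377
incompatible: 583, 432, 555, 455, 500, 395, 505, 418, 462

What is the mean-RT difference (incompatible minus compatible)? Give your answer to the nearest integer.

M(compatible) = 2634/6 = 439.000
M(incompatible) = 4305/9 = 478.333
Difference = 478.333 − 439.000 = 39.333 ms

39 ms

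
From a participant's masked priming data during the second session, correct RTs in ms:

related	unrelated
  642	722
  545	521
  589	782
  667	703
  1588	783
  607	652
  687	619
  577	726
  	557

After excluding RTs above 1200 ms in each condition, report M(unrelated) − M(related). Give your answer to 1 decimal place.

related: exclude 1588
M(related) = 4314/7 = 616.286
M(unrelated) = 6065/9 = 673.889
Difference = 673.889 − 616.286 = 57.603 ms

57.6 ms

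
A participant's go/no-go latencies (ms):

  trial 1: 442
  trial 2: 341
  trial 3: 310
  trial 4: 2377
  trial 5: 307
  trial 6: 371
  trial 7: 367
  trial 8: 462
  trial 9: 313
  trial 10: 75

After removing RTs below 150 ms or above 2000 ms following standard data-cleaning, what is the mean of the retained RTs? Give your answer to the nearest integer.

364 ms

Excluded: 75, 2377
Retained (n=8): Σ = 2913
Mean = 2913/8 = 364.1250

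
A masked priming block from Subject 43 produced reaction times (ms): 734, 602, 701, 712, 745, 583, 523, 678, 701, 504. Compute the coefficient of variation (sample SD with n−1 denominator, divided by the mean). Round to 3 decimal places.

n = 10, Σ = 6483, M = 648.3000
Σ(x−M)² = 70120.100; s = √(70120.100/9) = 88.2673
CV = 88.2673 / 648.3000 = 0.13615

0.136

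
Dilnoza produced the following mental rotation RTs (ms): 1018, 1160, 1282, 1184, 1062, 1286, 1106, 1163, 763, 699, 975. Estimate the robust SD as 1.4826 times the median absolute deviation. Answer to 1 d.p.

Sorted: 699, 763, 975, 1018, 1062, 1106, 1160, 1163, 1184, 1282, 1286 → median = 1106
|x − 1106| sorted: 0, 44, 54, 57, 78, 88, 131, 176, 180, 343, 407 → MAD = 88
Robust SD ≈ 1.4826 × 88 = 130.469

130.5 ms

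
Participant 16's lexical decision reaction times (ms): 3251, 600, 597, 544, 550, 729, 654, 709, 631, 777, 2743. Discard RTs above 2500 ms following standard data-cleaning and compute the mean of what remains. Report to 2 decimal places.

643.44 ms

Excluded: 2743, 3251
Retained (n=9): Σ = 5791
Mean = 5791/9 = 643.4444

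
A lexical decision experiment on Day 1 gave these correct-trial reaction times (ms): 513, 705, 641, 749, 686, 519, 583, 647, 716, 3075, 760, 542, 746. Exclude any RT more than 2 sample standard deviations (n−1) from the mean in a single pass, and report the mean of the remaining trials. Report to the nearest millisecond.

651 ms

n = 13, ΣRT = 10882, M = 837.077
Σ(x−M)² = 5517620.92; s = √(5517620.92/12) = 678.087
Cutoffs: 837.077 ± 2·678.087 → [-519.1, 2193.3]
Outside: 3075 → excluded.
Retained (n=12): Σ = 7807, mean = 7807/12 = 650.583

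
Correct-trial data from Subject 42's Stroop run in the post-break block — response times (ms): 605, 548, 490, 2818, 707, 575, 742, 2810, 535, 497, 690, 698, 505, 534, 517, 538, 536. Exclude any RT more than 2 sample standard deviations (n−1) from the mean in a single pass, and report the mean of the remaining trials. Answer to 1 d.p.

581.1 ms

n = 17, ΣRT = 14345, M = 843.824
Σ(x−M)² = 8900790.47; s = √(8900790.47/16) = 745.855
Cutoffs: 843.824 ± 2·745.855 → [-647.9, 2335.5]
Outside: 2810, 2818 → excluded.
Retained (n=15): Σ = 8717, mean = 8717/15 = 581.133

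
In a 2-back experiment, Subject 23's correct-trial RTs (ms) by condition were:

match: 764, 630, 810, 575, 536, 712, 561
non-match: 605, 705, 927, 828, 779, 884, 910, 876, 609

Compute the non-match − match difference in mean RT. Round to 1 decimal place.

136.0 ms

M(match) = 4588/7 = 655.429
M(non-match) = 7123/9 = 791.444
Difference = 791.444 − 655.429 = 136.016 ms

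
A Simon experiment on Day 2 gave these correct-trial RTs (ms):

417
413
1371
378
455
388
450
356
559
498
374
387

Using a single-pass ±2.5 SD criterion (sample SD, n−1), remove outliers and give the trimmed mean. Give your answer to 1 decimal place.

425.0 ms

n = 12, ΣRT = 6046, M = 503.833
Σ(x−M)² = 857741.67; s = √(857741.67/11) = 279.243
Cutoffs: 503.833 ± 2.5·279.243 → [-194.3, 1201.9]
Outside: 1371 → excluded.
Retained (n=11): Σ = 4675, mean = 4675/11 = 425.000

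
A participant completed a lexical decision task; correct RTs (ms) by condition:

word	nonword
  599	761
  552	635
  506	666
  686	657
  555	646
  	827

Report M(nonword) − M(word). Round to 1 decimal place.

119.1 ms

M(word) = 2898/5 = 579.600
M(nonword) = 4192/6 = 698.667
Difference = 698.667 − 579.600 = 119.067 ms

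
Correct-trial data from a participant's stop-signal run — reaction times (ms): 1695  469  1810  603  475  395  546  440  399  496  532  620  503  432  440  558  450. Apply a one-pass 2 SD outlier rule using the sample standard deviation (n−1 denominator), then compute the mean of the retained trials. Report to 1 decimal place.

490.5 ms

n = 17, ΣRT = 10863, M = 639.000
Σ(x−M)² = 2884342.00; s = √(2884342.00/16) = 424.584
Cutoffs: 639.000 ± 2·424.584 → [-210.2, 1488.2]
Outside: 1695, 1810 → excluded.
Retained (n=15): Σ = 7358, mean = 7358/15 = 490.533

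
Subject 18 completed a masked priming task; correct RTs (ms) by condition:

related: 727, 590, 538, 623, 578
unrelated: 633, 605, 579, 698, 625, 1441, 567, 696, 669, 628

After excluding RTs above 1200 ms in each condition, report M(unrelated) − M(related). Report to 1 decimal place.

22.1 ms

unrelated: exclude 1441
M(related) = 3056/5 = 611.200
M(unrelated) = 5700/9 = 633.333
Difference = 633.333 − 611.200 = 22.133 ms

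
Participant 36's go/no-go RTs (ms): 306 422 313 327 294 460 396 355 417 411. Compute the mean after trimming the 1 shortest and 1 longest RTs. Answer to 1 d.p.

Sorted: 294, 306, 313, 327, 355, 396, 411, 417, 422, 460
Drop lowest 1 (294) and highest 1 (460)
Remaining (n=8): Σ = 2947, mean = 2947/8 = 368.375

368.4 ms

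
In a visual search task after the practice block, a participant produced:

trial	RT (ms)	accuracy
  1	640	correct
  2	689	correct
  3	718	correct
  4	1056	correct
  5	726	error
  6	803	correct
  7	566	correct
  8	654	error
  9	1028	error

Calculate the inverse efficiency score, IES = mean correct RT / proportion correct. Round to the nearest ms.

Correct trials (n=6): 640, 689, 718, 1056, 803, 566
Mean correct RT = 4472/6 = 745.3333 ms
Proportion correct = 6/9
IES = 745.3333 / (6/9) = 1118.000 ms

1118 ms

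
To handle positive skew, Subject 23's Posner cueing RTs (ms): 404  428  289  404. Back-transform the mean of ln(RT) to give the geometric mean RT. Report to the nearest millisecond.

377 ms

ln(RT): 6.0014, 6.0591, 5.6664, 6.0014
Mean ln(RT) = 23.7284/4 = 5.93209
Geometric mean = exp(5.93209) = 376.94 ms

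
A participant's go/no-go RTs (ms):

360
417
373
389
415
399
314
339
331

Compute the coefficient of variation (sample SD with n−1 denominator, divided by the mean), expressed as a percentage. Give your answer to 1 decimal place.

10.1%

n = 9, Σ = 3337, M = 370.7778
Σ(x−M)² = 11157.556; s = √(11157.556/8) = 37.3456
CV = 37.3456 / 370.7778 = 0.10072 = 10.072%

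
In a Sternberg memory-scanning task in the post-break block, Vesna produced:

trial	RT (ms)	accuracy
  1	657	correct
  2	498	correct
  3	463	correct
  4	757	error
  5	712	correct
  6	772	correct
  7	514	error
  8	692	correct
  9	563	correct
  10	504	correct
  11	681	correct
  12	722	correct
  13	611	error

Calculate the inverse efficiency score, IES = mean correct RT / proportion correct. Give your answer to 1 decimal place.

Correct trials (n=10): 657, 498, 463, 712, 772, 692, 563, 504, 681, 722
Mean correct RT = 6264/10 = 626.4000 ms
Proportion correct = 10/13
IES = 626.4000 / (10/13) = 814.320 ms

814.3 ms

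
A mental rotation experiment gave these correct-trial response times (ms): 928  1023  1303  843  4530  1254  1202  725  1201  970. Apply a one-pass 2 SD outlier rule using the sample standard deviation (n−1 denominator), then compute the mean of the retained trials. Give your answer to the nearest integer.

1050 ms

n = 10, ΣRT = 13979, M = 1397.900
Σ(x−M)² = 11222072.90; s = √(11222072.90/9) = 1116.645
Cutoffs: 1397.900 ± 2·1116.645 → [-835.4, 3631.2]
Outside: 4530 → excluded.
Retained (n=9): Σ = 9449, mean = 9449/9 = 1049.889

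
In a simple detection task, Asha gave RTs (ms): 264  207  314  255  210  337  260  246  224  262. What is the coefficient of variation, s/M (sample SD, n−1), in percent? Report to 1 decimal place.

n = 10, Σ = 2579, M = 257.9000
Σ(x−M)² = 15646.900; s = √(15646.900/9) = 41.6959
CV = 41.6959 / 257.9000 = 0.16167 = 16.167%

16.2%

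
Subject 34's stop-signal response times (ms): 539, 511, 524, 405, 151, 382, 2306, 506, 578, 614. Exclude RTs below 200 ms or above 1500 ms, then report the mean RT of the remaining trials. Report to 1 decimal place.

Excluded: 151, 2306
Retained (n=8): Σ = 4059
Mean = 4059/8 = 507.3750

507.4 ms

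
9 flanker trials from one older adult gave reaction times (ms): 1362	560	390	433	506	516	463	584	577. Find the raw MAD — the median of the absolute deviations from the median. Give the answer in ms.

61 ms

Sorted: 390, 433, 463, 506, 516, 560, 577, 584, 1362 → median = 516
|x − 516|: 846, 44, 126, 83, 10, 0, 53, 68, 61
Sorted deviations: 0, 10, 44, 53, 61, 68, 83, 126, 846 → MAD = 61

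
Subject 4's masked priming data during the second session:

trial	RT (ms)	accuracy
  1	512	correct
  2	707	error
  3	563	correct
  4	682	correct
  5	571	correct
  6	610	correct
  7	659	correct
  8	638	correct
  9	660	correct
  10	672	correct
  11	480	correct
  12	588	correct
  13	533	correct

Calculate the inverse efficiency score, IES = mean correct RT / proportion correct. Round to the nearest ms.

647 ms

Correct trials (n=12): 512, 563, 682, 571, 610, 659, 638, 660, 672, 480, 588, 533
Mean correct RT = 7168/12 = 597.3333 ms
Proportion correct = 12/13
IES = 597.3333 / (12/13) = 647.111 ms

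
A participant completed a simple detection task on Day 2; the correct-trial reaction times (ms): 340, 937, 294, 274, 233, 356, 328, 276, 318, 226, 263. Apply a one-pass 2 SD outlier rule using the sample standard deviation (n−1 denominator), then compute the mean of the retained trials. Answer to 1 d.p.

n = 11, ΣRT = 3845, M = 349.545
Σ(x−M)² = 397232.73; s = √(397232.73/10) = 199.307
Cutoffs: 349.545 ± 2·199.307 → [-49.1, 748.2]
Outside: 937 → excluded.
Retained (n=10): Σ = 2908, mean = 2908/10 = 290.800

290.8 ms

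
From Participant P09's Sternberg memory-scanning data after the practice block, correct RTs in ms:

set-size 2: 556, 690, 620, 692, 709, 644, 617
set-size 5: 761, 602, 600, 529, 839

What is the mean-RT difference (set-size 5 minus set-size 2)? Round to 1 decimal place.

M(set-size 2) = 4528/7 = 646.857
M(set-size 5) = 3331/5 = 666.200
Difference = 666.200 − 646.857 = 19.343 ms

19.3 ms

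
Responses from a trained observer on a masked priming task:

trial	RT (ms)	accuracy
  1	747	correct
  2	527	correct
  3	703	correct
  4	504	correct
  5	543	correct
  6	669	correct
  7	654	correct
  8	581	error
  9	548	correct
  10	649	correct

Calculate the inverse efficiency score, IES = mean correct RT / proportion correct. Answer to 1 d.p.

Correct trials (n=9): 747, 527, 703, 504, 543, 669, 654, 548, 649
Mean correct RT = 5544/9 = 616.0000 ms
Proportion correct = 9/10
IES = 616.0000 / (9/10) = 684.444 ms

684.4 ms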